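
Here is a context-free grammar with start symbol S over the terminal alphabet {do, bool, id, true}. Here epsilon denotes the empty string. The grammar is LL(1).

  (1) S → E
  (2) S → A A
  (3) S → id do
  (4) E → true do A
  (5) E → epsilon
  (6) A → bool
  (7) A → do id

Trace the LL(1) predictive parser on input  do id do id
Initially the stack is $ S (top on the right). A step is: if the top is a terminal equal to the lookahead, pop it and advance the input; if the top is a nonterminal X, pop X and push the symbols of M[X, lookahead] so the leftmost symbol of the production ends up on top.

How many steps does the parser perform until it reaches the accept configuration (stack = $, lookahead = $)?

7

     Stack      Input          Action
  1  $ S        do id do id $  expand S → A A
  2  $ A A      do id do id $  expand A → do id
  3  $ A id do  do id do id $  match do
  4  $ A id     id do id $     match id
  5  $ A        do id $        expand A → do id
  6  $ id do    do id $        match do
  7  $ id       id $           match id
Accept reached after 7 steps.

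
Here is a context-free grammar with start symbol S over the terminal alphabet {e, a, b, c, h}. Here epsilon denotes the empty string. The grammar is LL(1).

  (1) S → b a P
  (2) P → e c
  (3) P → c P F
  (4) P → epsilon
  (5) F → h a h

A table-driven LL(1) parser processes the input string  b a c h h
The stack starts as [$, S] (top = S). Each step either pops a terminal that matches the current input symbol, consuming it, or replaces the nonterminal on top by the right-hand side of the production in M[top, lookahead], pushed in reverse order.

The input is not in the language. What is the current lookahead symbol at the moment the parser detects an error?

h

step 1: stack=$ S  input=b a c h h $  — expand S → b a P
step 2: stack=$ P a b  input=b a c h h $  — match b
step 3: stack=$ P a  input=a c h h $  — match a
step 4: stack=$ P  input=c h h $  — expand P → c P F
step 5: stack=$ F P c  input=c h h $  — match c
step 6: stack=$ F P  input=h h $  — expand P → epsilon
step 7: stack=$ F  input=h h $  — expand F → h a h
step 8: stack=$ h a h  input=h h $  — match h
step 9: stack=$ h a  input=h $  — error: top is terminal a but lookahead is h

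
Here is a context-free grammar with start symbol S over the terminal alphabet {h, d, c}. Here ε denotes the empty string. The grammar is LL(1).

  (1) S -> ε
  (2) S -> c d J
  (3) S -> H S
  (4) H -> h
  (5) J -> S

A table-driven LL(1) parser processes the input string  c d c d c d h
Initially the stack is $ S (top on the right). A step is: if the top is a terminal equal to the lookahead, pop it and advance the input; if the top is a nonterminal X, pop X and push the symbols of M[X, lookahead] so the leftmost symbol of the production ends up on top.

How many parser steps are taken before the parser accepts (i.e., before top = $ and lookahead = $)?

16

      Stack    Input            Action
   1  $ S      c d c d c d h $  expand S -> c d J
   2  $ J d c  c d c d c d h $  match c
   3  $ J d    d c d c d h $    match d
   4  $ J      c d c d h $      expand J -> S
   5  $ S      c d c d h $      expand S -> c d J
   6  $ J d c  c d c d h $      match c
   7  $ J d    d c d h $        match d
   8  $ J      c d h $          expand J -> S
   9  $ S      c d h $          expand S -> c d J
  10  $ J d c  c d h $          match c
  11  $ J d    d h $            match d
  12  $ J      h $              expand J -> S
  13  $ S      h $              expand S -> H S
  14  $ S H    h $              expand H -> h
  15  $ S h    h $              match h
  16  $ S      $                expand S -> ε
Accept reached after 16 steps.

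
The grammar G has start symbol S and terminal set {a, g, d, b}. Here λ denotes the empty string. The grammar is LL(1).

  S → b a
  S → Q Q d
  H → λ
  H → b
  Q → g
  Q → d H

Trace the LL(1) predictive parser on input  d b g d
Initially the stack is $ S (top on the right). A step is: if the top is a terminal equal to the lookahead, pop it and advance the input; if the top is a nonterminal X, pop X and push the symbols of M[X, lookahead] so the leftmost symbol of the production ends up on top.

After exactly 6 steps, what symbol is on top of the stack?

g

     Stack      Input      Action
  1  $ S        d b g d $  expand S → Q Q d
  2  $ d Q Q    d b g d $  expand Q → d H
  3  $ d Q H d  d b g d $  match d
  4  $ d Q H    b g d $    expand H → b
  5  $ d Q b    b g d $    match b
  6  $ d Q      g d $      expand Q → g
Stack after step 6: $ d g (top = g).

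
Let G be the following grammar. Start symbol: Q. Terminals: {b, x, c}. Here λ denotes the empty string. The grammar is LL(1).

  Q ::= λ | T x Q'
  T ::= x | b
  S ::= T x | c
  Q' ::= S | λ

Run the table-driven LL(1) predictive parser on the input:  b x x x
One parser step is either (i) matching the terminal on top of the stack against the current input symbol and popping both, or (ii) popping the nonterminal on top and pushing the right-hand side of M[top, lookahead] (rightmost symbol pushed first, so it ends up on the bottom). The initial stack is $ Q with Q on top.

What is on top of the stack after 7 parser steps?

step 1: stack=$ Q  input=b x x x $  — expand Q ::= T x Q'
step 2: stack=$ Q' x T  input=b x x x $  — expand T ::= b
step 3: stack=$ Q' x b  input=b x x x $  — match b
step 4: stack=$ Q' x  input=x x x $  — match x
step 5: stack=$ Q'  input=x x $  — expand Q' ::= S
step 6: stack=$ S  input=x x $  — expand S ::= T x
step 7: stack=$ x T  input=x x $  — expand T ::= x
Stack after step 7: $ x x (top = x).

x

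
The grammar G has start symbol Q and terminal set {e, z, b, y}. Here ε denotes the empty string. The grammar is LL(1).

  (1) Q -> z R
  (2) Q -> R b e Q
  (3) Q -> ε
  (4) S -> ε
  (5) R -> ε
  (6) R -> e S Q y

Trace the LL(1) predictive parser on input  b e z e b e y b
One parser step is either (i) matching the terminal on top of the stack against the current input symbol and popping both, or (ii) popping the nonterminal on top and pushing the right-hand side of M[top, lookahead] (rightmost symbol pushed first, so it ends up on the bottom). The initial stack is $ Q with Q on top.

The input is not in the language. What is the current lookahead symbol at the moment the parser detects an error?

      Stack        Input              Action
   1  $ Q          b e z e b e y b $  expand Q -> R b e Q
   2  $ Q e b R    b e z e b e y b $  expand R -> ε
   3  $ Q e b      b e z e b e y b $  match b
   4  $ Q e        e z e b e y b $    match e
   5  $ Q          z e b e y b $      expand Q -> z R
   6  $ R z        z e b e y b $      match z
   7  $ R          e b e y b $        expand R -> e S Q y
   8  $ y Q S e    e b e y b $        match e
   9  $ y Q S      b e y b $          expand S -> ε
  10  $ y Q        b e y b $          expand Q -> R b e Q
  11  $ y Q e b R  b e y b $          expand R -> ε
  12  $ y Q e b    b e y b $          match b
  13  $ y Q e      e y b $            match e
  14  $ y Q        y b $              expand Q -> ε
  15  $ y          y b $              match y
  16  $            b $                error: stack empty but input remains

b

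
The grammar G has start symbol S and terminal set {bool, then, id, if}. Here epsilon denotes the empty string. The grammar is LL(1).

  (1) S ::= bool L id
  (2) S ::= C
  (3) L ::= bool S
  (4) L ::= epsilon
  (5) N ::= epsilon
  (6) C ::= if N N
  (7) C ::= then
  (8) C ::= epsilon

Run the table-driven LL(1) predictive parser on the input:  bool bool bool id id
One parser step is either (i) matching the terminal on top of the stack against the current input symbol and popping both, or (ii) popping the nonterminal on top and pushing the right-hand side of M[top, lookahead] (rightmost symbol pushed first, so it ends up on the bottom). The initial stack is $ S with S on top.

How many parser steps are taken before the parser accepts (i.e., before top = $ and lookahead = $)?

9

     Stack           Input                   Action
  1  $ S             bool bool bool id id $  expand S ::= bool L id
  2  $ id L bool     bool bool bool id id $  match bool
  3  $ id L          bool bool id id $       expand L ::= bool S
  4  $ id S bool     bool bool id id $       match bool
  5  $ id S          bool id id $            expand S ::= bool L id
  6  $ id id L bool  bool id id $            match bool
  7  $ id id L       id id $                 expand L ::= epsilon
  8  $ id id         id id $                 match id
  9  $ id            id $                    match id
Accept reached after 9 steps.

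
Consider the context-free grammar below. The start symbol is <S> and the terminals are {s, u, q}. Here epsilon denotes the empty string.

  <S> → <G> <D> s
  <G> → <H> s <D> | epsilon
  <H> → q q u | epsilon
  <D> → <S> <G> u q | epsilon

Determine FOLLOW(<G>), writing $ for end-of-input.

{q, s, u}

FIRST(<H>) = {epsilon, q}
FIRST(<G>) = {epsilon, q, s}  (via <H> s <D>)
FIRST(<S>) = {q, s}  (via <G> <D> s)
FIRST(<D>) = {epsilon, q, s}  (via <S> <G> u q)
FOLLOW(<S>) includes $ since <S> is the start symbol.
FOLLOW(<S>): in <D>→<S> <G> u q, <S> is followed by <G> u q with FIRST {q, s, u}. Thus FOLLOW(<S>) = {$, q, s, u}.
FOLLOW(<G>): in <S>→<G> <D> s, <G> is followed by <D> s with FIRST {q, s}; in <D>→<S> <G> u q, <G> is followed by u q with FIRST {u}. Thus FOLLOW(<G>) = {q, s, u}.
FOLLOW(<H>): in <G>→<H> s <D>, <H> is followed by s <D> with FIRST {s}. Thus FOLLOW(<H>) = {s}.
FOLLOW(<D>): in <S>→<G> <D> s, <D> is followed by s with FIRST {s}; in <G>→<H> s <D>, the suffix after <D> is empty, so FOLLOW(<D>) ⊇ FOLLOW(<G>) = {q, s, u}. Thus FOLLOW(<D>) = {q, s, u}.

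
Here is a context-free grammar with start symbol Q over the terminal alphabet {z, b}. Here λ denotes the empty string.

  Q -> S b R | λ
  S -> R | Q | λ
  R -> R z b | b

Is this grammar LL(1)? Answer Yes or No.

No

FIRST(Q) = {λ, b}
FIRST(S) = {λ, b}
FIRST(R) = {b}
FOLLOW(Q) = {$, b}
FOLLOW(S) = {b}
FOLLOW(R) = {$, b, z}
Cell M[Q, b] receives both Q -> S b R and Q -> λ — the grammar is not LL(1).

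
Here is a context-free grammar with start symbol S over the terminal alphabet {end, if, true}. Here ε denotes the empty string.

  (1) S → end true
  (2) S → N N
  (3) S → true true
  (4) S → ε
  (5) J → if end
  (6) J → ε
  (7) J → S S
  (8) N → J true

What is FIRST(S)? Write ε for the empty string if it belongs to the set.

{ε, end, if, true}

FIRST(S): from S→end true we get {end}; from S→N N we get {end, if, true}; from S→true true we get {true}; from S→ε we get {ε}. So FIRST(S) = {ε, end, if, true}.
FIRST(J): from J→if end we get {if}; from J→ε we get {ε}; from J→S S we get {ε, end, if, true}. So FIRST(J) = {ε, end, if, true}.
FIRST(N): from N→J true we get {end, if, true}. So FIRST(N) = {end, if, true}.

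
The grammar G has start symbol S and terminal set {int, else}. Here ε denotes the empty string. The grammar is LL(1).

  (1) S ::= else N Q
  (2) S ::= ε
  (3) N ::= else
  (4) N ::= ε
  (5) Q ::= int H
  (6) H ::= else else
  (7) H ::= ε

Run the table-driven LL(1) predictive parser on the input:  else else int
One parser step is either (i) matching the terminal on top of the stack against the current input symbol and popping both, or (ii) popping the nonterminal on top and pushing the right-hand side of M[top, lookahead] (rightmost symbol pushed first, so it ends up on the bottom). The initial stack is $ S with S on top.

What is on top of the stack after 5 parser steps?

int

     Stack       Input            Action
  1  $ S         else else int $  expand S ::= else N Q
  2  $ Q N else  else else int $  match else
  3  $ Q N       else int $       expand N ::= else
  4  $ Q else    else int $       match else
  5  $ Q         int $            expand Q ::= int H
Stack after step 5: $ H int (top = int).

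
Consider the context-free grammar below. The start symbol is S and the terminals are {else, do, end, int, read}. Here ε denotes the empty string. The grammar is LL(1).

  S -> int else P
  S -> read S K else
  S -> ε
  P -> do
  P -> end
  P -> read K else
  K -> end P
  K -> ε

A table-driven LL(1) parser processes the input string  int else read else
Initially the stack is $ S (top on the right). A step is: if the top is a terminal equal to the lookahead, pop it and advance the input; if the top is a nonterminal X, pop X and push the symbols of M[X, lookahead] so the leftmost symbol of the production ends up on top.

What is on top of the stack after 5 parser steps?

     Stack          Input                 Action
  1  $ S            int else read else $  expand S -> int else P
  2  $ P else int   int else read else $  match int
  3  $ P else       else read else $      match else
  4  $ P            read else $           expand P -> read K else
  5  $ else K read  read else $           match read
Stack after step 5: $ else K (top = K).

K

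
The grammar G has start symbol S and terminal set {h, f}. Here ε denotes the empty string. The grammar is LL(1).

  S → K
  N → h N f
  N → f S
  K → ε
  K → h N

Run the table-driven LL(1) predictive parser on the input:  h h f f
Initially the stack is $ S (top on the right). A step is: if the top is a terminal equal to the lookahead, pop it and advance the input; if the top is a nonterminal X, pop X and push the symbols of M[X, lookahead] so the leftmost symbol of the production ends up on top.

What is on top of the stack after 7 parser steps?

     Stack    Input      Action
  1  $ S      h h f f $  expand S → K
  2  $ K      h h f f $  expand K → h N
  3  $ N h    h h f f $  match h
  4  $ N      h f f $    expand N → h N f
  5  $ f N h  h f f $    match h
  6  $ f N    f f $      expand N → f S
  7  $ f S f  f f $      match f
Stack after step 7: $ f S (top = S).

S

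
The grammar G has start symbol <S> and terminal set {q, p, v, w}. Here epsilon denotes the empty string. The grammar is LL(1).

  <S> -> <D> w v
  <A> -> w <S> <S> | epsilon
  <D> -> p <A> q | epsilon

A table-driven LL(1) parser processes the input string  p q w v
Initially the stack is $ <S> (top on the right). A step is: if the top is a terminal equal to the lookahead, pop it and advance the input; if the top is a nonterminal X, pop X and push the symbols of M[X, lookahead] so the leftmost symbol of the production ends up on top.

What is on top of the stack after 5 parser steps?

     Stack          Input      Action
  1  $ <S>          p q w v $  expand <S> -> <D> w v
  2  $ v w <D>      p q w v $  expand <D> -> p <A> q
  3  $ v w q <A> p  p q w v $  match p
  4  $ v w q <A>    q w v $    expand <A> -> epsilon
  5  $ v w q        q w v $    match q
Stack after step 5: $ v w (top = w).

w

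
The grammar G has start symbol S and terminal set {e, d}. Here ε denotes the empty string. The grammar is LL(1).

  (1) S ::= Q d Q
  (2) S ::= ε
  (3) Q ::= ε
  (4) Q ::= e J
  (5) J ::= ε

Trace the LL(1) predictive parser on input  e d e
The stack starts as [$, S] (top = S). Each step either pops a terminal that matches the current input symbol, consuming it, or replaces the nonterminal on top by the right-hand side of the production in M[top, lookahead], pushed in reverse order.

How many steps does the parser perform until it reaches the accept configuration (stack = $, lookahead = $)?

8

     Stack      Input    Action
  1  $ S        e d e $  expand S ::= Q d Q
  2  $ Q d Q    e d e $  expand Q ::= e J
  3  $ Q d J e  e d e $  match e
  4  $ Q d J    d e $    expand J ::= ε
  5  $ Q d      d e $    match d
  6  $ Q        e $      expand Q ::= e J
  7  $ J e      e $      match e
  8  $ J        $        expand J ::= ε
Accept reached after 8 steps.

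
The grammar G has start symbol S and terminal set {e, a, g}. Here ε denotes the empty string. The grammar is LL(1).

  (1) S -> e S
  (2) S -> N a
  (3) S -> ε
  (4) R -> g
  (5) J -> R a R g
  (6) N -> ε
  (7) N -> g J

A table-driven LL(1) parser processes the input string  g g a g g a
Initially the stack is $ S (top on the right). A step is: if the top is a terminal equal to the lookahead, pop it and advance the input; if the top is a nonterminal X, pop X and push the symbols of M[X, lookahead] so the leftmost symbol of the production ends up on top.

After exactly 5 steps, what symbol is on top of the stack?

     Stack        Input          Action
  1  $ S          g g a g g a $  expand S -> N a
  2  $ a N        g g a g g a $  expand N -> g J
  3  $ a J g      g g a g g a $  match g
  4  $ a J        g a g g a $    expand J -> R a R g
  5  $ a g R a R  g a g g a $    expand R -> g
Stack after step 5: $ a g R a g (top = g).

g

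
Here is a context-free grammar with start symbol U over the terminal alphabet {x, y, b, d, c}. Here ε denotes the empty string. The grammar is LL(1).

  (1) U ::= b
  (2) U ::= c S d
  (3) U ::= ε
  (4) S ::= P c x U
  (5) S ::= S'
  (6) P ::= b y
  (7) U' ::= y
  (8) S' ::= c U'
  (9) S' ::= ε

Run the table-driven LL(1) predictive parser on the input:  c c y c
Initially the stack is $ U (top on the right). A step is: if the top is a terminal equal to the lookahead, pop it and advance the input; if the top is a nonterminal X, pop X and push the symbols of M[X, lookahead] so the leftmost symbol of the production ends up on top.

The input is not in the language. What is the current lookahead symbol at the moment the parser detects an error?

c

     Stack     Input      Action
  1  $ U       c c y c $  expand U ::= c S d
  2  $ d S c   c c y c $  match c
  3  $ d S     c y c $    expand S ::= S'
  4  $ d S'    c y c $    expand S' ::= c U'
  5  $ d U' c  c y c $    match c
  6  $ d U'    y c $      expand U' ::= y
  7  $ d y     y c $      match y
  8  $ d       c $        error: top is terminal d but lookahead is c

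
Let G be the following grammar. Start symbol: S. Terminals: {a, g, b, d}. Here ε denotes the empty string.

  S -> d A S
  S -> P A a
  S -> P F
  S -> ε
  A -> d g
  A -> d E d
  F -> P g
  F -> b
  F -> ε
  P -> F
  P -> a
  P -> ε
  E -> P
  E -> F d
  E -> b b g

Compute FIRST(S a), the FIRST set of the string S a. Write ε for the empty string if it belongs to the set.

FIRST(A) = {d}
FIRST(S) = {ε, a, b, d, g}  (via P A a, P F)
FIRST(F) = {ε, a, b, g}  (via P g)
FIRST(P) = {ε, a, b, g}  (via F)
FIRST(E) = {ε, a, b, d, g}  (via P, F d)
FIRST(S a): take FIRST of each symbol in turn, carrying on past any symbol whose FIRST contains ε; result {a, b, d, g}.

{a, b, d, g}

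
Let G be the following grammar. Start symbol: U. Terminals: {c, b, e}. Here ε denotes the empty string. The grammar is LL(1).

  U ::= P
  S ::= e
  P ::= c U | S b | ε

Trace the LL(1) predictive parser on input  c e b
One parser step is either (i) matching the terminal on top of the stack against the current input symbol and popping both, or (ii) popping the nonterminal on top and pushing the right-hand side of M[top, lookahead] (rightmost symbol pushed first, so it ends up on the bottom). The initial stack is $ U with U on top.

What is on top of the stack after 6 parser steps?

e

step 1: stack=$ U  input=c e b $  — expand U ::= P
step 2: stack=$ P  input=c e b $  — expand P ::= c U
step 3: stack=$ U c  input=c e b $  — match c
step 4: stack=$ U  input=e b $  — expand U ::= P
step 5: stack=$ P  input=e b $  — expand P ::= S b
step 6: stack=$ b S  input=e b $  — expand S ::= e
Stack after step 6: $ b e (top = e).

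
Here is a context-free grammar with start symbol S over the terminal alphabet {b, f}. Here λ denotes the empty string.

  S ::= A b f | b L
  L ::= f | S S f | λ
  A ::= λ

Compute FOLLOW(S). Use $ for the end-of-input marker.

{$, b, f}

FIRST(A): from A::=λ we get {λ}. So FIRST(A) = {λ}.
FIRST(S): from S::=A b f we get {b}; from S::=b L we get {b}. So FIRST(S) = {b}.
FIRST(L): from L::=f we get {f}; from L::=S S f we get {b}; from L::=λ we get {λ}. So FIRST(L) = {λ, b, f}.
FOLLOW(S) includes $ since S is the start symbol.
FOLLOW(S): in L::=S S f (occurrence 1), S is followed by S f with FIRST {b}; in L::=S S f (occurrence 2), S is followed by f with FIRST {f}. Thus FOLLOW(S) = {$, b, f}.
FOLLOW(L): in S::=b L, the suffix after L is empty, so FOLLOW(L) ⊇ FOLLOW(S) = {$, b, f}. Thus FOLLOW(L) = {$, b, f}.
FOLLOW(A): in S::=A b f, A is followed by b f with FIRST {b}. Thus FOLLOW(A) = {b}.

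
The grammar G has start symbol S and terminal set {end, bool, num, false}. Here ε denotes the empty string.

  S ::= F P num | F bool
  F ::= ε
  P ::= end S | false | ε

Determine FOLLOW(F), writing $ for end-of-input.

FIRST(F) = {ε}
FIRST(P) = {ε, end, false}
FIRST(S) = {bool, end, false, num}  (via F P num, F bool)
FOLLOW(S) includes $ since S is the start symbol.
FOLLOW(F): in S::=F P num, F is followed by P num with FIRST {end, false, num}; in S::=F bool, F is followed by bool with FIRST {bool}. Thus FOLLOW(F) = {bool, end, false, num}.
FOLLOW(P): in S::=F P num, P is followed by num with FIRST {num}. Thus FOLLOW(P) = {num}.
FOLLOW(S): in P::=end S, the suffix after S is empty, so FOLLOW(S) ⊇ FOLLOW(P) = {num}. Thus FOLLOW(S) = {$, num}.

{bool, end, false, num}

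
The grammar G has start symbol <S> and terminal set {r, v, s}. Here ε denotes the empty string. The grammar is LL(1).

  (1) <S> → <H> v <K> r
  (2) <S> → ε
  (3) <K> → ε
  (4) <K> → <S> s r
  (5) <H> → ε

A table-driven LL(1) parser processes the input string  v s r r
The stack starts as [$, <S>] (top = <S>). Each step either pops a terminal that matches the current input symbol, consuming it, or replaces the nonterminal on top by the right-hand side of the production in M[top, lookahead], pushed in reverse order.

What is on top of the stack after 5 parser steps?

s

     Stack          Input      Action
  1  $ <S>          v s r r $  expand <S> → <H> v <K> r
  2  $ r <K> v <H>  v s r r $  expand <H> → ε
  3  $ r <K> v      v s r r $  match v
  4  $ r <K>        s r r $    expand <K> → <S> s r
  5  $ r r s <S>    s r r $    expand <S> → ε
Stack after step 5: $ r r s (top = s).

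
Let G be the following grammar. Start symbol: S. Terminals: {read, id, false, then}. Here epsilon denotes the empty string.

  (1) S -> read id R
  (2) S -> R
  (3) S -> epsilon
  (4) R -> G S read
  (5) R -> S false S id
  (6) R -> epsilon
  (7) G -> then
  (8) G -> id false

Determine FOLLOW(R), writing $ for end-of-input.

FIRST(G): from G->then we get {then}; from G->id false we get {id}. So FIRST(G) = {id, then}.
FIRST(S): from S->read id R we get {read}; from S->R we get {epsilon, false, id, read, then}; from S->epsilon we get {epsilon}. So FIRST(S) = {epsilon, false, id, read, then}.
FIRST(R): from R->G S read we get {id, then}; from R->S false S id we get {false, id, read, then}; from R->epsilon we get {epsilon}. So FIRST(R) = {epsilon, false, id, read, then}.
FOLLOW(S) includes $ since S is the start symbol.
FOLLOW(S): in R->G S read, S is followed by read with FIRST {read}; in R->S false S id (occurrence 1), S is followed by false S id with FIRST {false}; in R->S false S id (occurrence 2), S is followed by id with FIRST {id}. Thus FOLLOW(S) = {$, false, id, read}.
FOLLOW(R): in S->read id R, the suffix after R is empty, so FOLLOW(R) ⊇ FOLLOW(S) = {$, false, id, read}; in S->R, the suffix after R is empty, so FOLLOW(R) ⊇ FOLLOW(S) = {$, false, id, read}. Thus FOLLOW(R) = {$, false, id, read}.
FOLLOW(G): in R->G S read, G is followed by S read with FIRST {false, id, read, then}. Thus FOLLOW(G) = {false, id, read, then}.

{$, false, id, read}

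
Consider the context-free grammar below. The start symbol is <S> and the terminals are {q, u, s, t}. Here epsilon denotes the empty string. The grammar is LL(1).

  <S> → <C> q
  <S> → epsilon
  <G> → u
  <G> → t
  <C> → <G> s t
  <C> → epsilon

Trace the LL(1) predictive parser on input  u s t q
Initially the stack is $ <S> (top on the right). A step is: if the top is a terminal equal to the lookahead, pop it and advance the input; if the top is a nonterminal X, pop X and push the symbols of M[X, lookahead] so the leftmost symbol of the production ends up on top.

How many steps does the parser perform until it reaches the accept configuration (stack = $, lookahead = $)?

7

     Stack        Input      Action
  1  $ <S>        u s t q $  expand <S> → <C> q
  2  $ q <C>      u s t q $  expand <C> → <G> s t
  3  $ q t s <G>  u s t q $  expand <G> → u
  4  $ q t s u    u s t q $  match u
  5  $ q t s      s t q $    match s
  6  $ q t        t q $      match t
  7  $ q          q $        match q
Accept reached after 7 steps.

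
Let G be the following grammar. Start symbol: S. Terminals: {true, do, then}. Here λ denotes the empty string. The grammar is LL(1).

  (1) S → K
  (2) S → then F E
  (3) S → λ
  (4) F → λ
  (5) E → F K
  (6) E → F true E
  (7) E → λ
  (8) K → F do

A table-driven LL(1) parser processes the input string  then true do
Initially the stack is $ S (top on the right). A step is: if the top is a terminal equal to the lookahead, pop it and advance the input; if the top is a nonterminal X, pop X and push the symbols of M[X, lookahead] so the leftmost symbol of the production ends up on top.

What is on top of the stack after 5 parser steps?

true

step 1: stack=$ S  input=then true do $  — expand S → then F E
step 2: stack=$ E F then  input=then true do $  — match then
step 3: stack=$ E F  input=true do $  — expand F → λ
step 4: stack=$ E  input=true do $  — expand E → F true E
step 5: stack=$ E true F  input=true do $  — expand F → λ
Stack after step 5: $ E true (top = true).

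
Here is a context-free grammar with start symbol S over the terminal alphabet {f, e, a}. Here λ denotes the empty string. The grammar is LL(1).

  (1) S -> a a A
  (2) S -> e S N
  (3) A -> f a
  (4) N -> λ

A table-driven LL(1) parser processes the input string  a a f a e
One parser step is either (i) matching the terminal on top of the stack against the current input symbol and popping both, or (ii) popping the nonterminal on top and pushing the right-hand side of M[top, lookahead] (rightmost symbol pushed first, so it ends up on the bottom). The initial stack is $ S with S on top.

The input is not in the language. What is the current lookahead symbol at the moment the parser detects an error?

e

     Stack    Input        Action
  1  $ S      a a f a e $  expand S -> a a A
  2  $ A a a  a a f a e $  match a
  3  $ A a    a f a e $    match a
  4  $ A      f a e $      expand A -> f a
  5  $ a f    f a e $      match f
  6  $ a      a e $        match a
  7  $        e $          error: stack empty but input remains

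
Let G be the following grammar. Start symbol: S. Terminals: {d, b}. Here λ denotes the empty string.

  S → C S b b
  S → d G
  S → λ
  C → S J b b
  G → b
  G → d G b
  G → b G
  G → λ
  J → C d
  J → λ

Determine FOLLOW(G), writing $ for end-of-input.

FIRST(G): from G→b we get {b}; from G→d G b we get {d}; from G→b G we get {b}; from G→λ we get {λ}. So FIRST(G) = {λ, b, d}.
FIRST(S): from S→C S b b we get {b, d}; from S→d G we get {d}; from S→λ we get {λ}. So FIRST(S) = {λ, b, d}.
FIRST(C): from C→S J b b we get {b, d}. So FIRST(C) = {b, d}.
FIRST(J): from J→C d we get {b, d}; from J→λ we get {λ}. So FIRST(J) = {λ, b, d}.
FOLLOW(S) includes $ since S is the start symbol.
FOLLOW(S): in S→C S b b, S is followed by b b with FIRST {b}; in C→S J b b, S is followed by J b b with FIRST {b, d}. Thus FOLLOW(S) = {$, b, d}.
FOLLOW(C): in S→C S b b, C is followed by S b b with FIRST {b, d}; in J→C d, C is followed by d with FIRST {d}. Thus FOLLOW(C) = {b, d}.
FOLLOW(G): in S→d G, the suffix after G is empty, so FOLLOW(G) ⊇ FOLLOW(S) = {$, b, d}; in G→d G b, G is followed by b with FIRST {b}; in G→b G, the suffix after G is empty (adds nothing new). Thus FOLLOW(G) = {$, b, d}.
FOLLOW(J): in C→S J b b, J is followed by b b with FIRST {b}. Thus FOLLOW(J) = {b}.

{$, b, d}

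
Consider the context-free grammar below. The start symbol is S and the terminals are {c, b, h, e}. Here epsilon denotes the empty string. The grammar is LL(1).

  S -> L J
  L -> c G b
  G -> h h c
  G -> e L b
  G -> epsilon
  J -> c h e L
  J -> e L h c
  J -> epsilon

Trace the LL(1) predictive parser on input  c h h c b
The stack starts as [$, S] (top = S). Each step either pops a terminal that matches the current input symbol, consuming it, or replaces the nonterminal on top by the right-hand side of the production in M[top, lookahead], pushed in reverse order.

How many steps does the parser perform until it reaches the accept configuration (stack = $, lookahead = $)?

9

step 1: stack=$ S  input=c h h c b $  — expand S -> L J
step 2: stack=$ J L  input=c h h c b $  — expand L -> c G b
step 3: stack=$ J b G c  input=c h h c b $  — match c
step 4: stack=$ J b G  input=h h c b $  — expand G -> h h c
step 5: stack=$ J b c h h  input=h h c b $  — match h
step 6: stack=$ J b c h  input=h c b $  — match h
step 7: stack=$ J b c  input=c b $  — match c
step 8: stack=$ J b  input=b $  — match b
step 9: stack=$ J  input=$  — expand J -> epsilon
Accept reached after 9 steps.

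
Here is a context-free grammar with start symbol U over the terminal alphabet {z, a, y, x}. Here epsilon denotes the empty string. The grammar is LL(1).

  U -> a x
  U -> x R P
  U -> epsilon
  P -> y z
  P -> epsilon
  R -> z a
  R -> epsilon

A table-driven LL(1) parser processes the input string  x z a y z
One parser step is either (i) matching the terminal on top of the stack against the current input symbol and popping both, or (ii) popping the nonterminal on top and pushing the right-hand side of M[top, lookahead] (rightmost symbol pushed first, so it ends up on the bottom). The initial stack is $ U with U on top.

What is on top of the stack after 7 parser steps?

     Stack    Input        Action
  1  $ U      x z a y z $  expand U -> x R P
  2  $ P R x  x z a y z $  match x
  3  $ P R    z a y z $    expand R -> z a
  4  $ P a z  z a y z $    match z
  5  $ P a    a y z $      match a
  6  $ P      y z $        expand P -> y z
  7  $ z y    y z $        match y
Stack after step 7: $ z (top = z).

z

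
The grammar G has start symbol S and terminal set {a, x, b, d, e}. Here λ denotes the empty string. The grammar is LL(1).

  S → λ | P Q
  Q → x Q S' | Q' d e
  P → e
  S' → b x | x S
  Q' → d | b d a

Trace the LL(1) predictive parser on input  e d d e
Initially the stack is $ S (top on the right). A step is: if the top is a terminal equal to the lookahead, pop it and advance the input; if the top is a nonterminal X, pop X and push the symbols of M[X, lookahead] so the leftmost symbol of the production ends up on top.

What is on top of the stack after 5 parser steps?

d

step 1: stack=$ S  input=e d d e $  — expand S → P Q
step 2: stack=$ Q P  input=e d d e $  — expand P → e
step 3: stack=$ Q e  input=e d d e $  — match e
step 4: stack=$ Q  input=d d e $  — expand Q → Q' d e
step 5: stack=$ e d Q'  input=d d e $  — expand Q' → d
Stack after step 5: $ e d d (top = d).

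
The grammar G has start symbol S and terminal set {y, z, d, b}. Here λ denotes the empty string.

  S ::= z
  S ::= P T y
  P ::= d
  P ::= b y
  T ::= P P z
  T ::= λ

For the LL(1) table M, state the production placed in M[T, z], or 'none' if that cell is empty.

none

FIRST(P) = {b, d}
FIRST(S) = {b, d, z}  (via P T y)
FIRST(T) = {λ, b, d}  (via P P z)
FOLLOW(S) includes $ since S is the start symbol.
FOLLOW(T): in S::=P T y, T is followed by y with FIRST {y}. Thus FOLLOW(T) = {y}.
For T ::= P P z: FIRST(P P z) = {b, d}, so it goes in M[T, t] for t ∈ {b, d}.
For T ::= λ: FIRST(λ) = {λ}, so it goes in M[T, t] for t ∈ {}; since λ ∈ FIRST, also for every t ∈ FOLLOW(T) = {y}.
None of these place a production in M[T, z].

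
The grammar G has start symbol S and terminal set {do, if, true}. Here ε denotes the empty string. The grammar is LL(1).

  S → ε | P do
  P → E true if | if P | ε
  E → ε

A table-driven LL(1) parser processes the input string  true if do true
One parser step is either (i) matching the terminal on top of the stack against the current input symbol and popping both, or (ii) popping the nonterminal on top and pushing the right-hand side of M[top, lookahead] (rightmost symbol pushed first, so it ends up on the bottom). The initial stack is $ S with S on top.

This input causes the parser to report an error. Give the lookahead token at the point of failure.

true

step 1: stack=$ S  input=true if do true $  — expand S → P do
step 2: stack=$ do P  input=true if do true $  — expand P → E true if
step 3: stack=$ do if true E  input=true if do true $  — expand E → ε
step 4: stack=$ do if true  input=true if do true $  — match true
step 5: stack=$ do if  input=if do true $  — match if
step 6: stack=$ do  input=do true $  — match do
step 7: stack=$  input=true $  — error: stack empty but input remains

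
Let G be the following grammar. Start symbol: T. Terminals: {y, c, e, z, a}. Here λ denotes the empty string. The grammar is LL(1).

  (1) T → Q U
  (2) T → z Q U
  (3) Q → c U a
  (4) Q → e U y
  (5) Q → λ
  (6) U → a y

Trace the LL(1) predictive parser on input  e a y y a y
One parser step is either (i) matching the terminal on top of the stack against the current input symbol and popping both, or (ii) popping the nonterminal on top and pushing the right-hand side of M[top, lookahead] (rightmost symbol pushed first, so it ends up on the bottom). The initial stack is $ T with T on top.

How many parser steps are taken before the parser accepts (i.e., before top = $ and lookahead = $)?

10

step 1: stack=$ T  input=e a y y a y $  — expand T → Q U
step 2: stack=$ U Q  input=e a y y a y $  — expand Q → e U y
step 3: stack=$ U y U e  input=e a y y a y $  — match e
step 4: stack=$ U y U  input=a y y a y $  — expand U → a y
step 5: stack=$ U y y a  input=a y y a y $  — match a
step 6: stack=$ U y y  input=y y a y $  — match y
step 7: stack=$ U y  input=y a y $  — match y
step 8: stack=$ U  input=a y $  — expand U → a y
step 9: stack=$ y a  input=a y $  — match a
step 10: stack=$ y  input=y $  — match y
Accept reached after 10 steps.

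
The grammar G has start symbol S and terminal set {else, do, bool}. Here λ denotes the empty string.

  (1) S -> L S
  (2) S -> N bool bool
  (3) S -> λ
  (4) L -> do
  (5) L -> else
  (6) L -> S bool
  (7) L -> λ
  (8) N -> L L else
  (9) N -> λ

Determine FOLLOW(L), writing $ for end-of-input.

{$, bool, do, else}

FIRST(S) = {λ, bool, do, else}  (via L S, N bool bool)
FIRST(L) = {λ, bool, do, else}  (via S bool)
FIRST(N) = {λ, bool, do, else}  (via L L else)
FOLLOW(S) includes $ since S is the start symbol.
FOLLOW(S): in S->L S, the suffix after S is empty (adds nothing new); in L->S bool, S is followed by bool with FIRST {bool}. Thus FOLLOW(S) = {$, bool}.
FOLLOW(L): in S->L S, L is followed by S with FIRST {λ, bool, do, else}; in S->L S, the suffix after L is nullable, so FOLLOW(L) ⊇ FOLLOW(S) = {$, bool}; in N->L L else (occurrence 1), L is followed by L else with FIRST {bool, do, else}; in N->L L else (occurrence 2), L is followed by else with FIRST {else}. Thus FOLLOW(L) = {$, bool, do, else}.
FOLLOW(N): in S->N bool bool, N is followed by bool bool with FIRST {bool}. Thus FOLLOW(N) = {bool}.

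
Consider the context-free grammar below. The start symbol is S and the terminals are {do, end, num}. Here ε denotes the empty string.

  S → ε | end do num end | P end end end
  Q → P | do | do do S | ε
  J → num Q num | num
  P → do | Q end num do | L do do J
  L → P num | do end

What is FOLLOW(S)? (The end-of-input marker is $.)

{$, end, num}

FIRST(J): from J→num Q num we get {num}; from J→num we get {num}. So FIRST(J) = {num}.
FIRST(S): from S→ε we get {ε}; from S→end do num end we get {end}; from S→P end end end we get {do, end}. So FIRST(S) = {ε, do, end}.
FIRST(Q): from Q→P we get {do, end}; from Q→do we get {do}; from Q→do do S we get {do}; from Q→ε we get {ε}. So FIRST(Q) = {ε, do, end}.
FIRST(P): from P→do we get {do}; from P→Q end num do we get {do, end}; from P→L do do J we get {do, end}. So FIRST(P) = {do, end}.
FIRST(L): from L→P num we get {do, end}; from L→do end we get {do}. So FIRST(L) = {do, end}.
FOLLOW(S) includes $ since S is the start symbol.
FOLLOW(Q): in J→num Q num, Q is followed by num with FIRST {num}; in P→Q end num do, Q is followed by end num do with FIRST {end}. Thus FOLLOW(Q) = {end, num}.
FOLLOW(S): in Q→do do S, the suffix after S is empty, so FOLLOW(S) ⊇ FOLLOW(Q) = {end, num}. Thus FOLLOW(S) = {$, end, num}.
FOLLOW(P): in S→P end end end, P is followed by end end end with FIRST {end}; in Q→P, the suffix after P is empty, so FOLLOW(P) ⊇ FOLLOW(Q) = {end, num}; in L→P num, P is followed by num with FIRST {num}. Thus FOLLOW(P) = {end, num}.
FOLLOW(J): in P→L do do J, the suffix after J is empty, so FOLLOW(J) ⊇ FOLLOW(P) = {end, num}. Thus FOLLOW(J) = {end, num}.
FOLLOW(L): in P→L do do J, L is followed by do do J with FIRST {do}. Thus FOLLOW(L) = {do}.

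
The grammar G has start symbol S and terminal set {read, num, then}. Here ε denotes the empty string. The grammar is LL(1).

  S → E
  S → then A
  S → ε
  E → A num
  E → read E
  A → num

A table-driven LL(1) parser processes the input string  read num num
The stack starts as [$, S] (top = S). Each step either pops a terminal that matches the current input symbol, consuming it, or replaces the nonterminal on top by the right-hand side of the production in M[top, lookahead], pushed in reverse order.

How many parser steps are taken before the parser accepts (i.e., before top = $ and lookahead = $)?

     Stack      Input           Action
  1  $ S        read num num $  expand S → E
  2  $ E        read num num $  expand E → read E
  3  $ E read   read num num $  match read
  4  $ E        num num $       expand E → A num
  5  $ num A    num num $       expand A → num
  6  $ num num  num num $       match num
  7  $ num      num $           match num
Accept reached after 7 steps.

7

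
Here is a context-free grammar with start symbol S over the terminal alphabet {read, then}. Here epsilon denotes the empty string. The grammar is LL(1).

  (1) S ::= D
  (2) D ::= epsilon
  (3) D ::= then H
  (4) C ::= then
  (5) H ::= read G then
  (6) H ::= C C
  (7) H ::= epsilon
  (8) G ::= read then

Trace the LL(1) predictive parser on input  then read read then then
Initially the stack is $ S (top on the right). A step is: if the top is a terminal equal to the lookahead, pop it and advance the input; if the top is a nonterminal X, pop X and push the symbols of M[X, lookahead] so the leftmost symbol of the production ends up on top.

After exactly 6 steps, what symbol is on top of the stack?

step 1: stack=$ S  input=then read read then then $  — expand S ::= D
step 2: stack=$ D  input=then read read then then $  — expand D ::= then H
step 3: stack=$ H then  input=then read read then then $  — match then
step 4: stack=$ H  input=read read then then $  — expand H ::= read G then
step 5: stack=$ then G read  input=read read then then $  — match read
step 6: stack=$ then G  input=read then then $  — expand G ::= read then
Stack after step 6: $ then then read (top = read).

read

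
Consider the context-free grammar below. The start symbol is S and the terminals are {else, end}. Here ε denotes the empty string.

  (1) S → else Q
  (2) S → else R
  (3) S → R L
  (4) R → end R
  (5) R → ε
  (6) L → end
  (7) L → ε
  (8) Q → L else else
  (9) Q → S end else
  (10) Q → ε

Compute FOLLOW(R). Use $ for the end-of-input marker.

FIRST(R): from R→end R we get {end}; from R→ε we get {ε}. So FIRST(R) = {ε, end}.
FIRST(L): from L→end we get {end}; from L→ε we get {ε}. So FIRST(L) = {ε, end}.
FIRST(S): from S→else Q we get {else}; from S→else R we get {else}; from S→R L we get {ε, end}. So FIRST(S) = {ε, else, end}.
FIRST(Q): from Q→L else else we get {else, end}; from Q→S end else we get {else, end}; from Q→ε we get {ε}. So FIRST(Q) = {ε, else, end}.
FOLLOW(S) includes $ since S is the start symbol.
FOLLOW(S): in Q→S end else, S is followed by end else with FIRST {end}. Thus FOLLOW(S) = {$, end}.
FOLLOW(R): in S→else R, the suffix after R is empty, so FOLLOW(R) ⊇ FOLLOW(S) = {$, end}; in S→R L, R is followed by L with FIRST {ε, end}; in S→R L, the suffix after R is nullable, so FOLLOW(R) ⊇ FOLLOW(S) = {$, end}; in R→end R, the suffix after R is empty (adds nothing new). Thus FOLLOW(R) = {$, end}.
FOLLOW(L): in S→R L, the suffix after L is empty, so FOLLOW(L) ⊇ FOLLOW(S) = {$, end}; in Q→L else else, L is followed by else else with FIRST {else}. Thus FOLLOW(L) = {$, else, end}.
FOLLOW(Q): in S→else Q, the suffix after Q is empty, so FOLLOW(Q) ⊇ FOLLOW(S) = {$, end}. Thus FOLLOW(Q) = {$, end}.

{$, end}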